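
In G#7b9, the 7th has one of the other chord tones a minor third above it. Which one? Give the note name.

A

G#7b9: G#, B#, D#, F#, A.
The 7th is F#. A minor third above F# is A.
A is the chord's 9th.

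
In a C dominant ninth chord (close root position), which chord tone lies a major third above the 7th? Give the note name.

D

Spelling the chord: C-E-G-B♭-D.
The 7th is B♭. A major third above B♭ is D.
D is the chord's 9th.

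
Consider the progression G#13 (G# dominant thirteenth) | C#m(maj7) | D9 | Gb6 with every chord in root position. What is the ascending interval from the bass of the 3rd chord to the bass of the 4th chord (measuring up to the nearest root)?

The roots are D and Gb.
From D to Gb: 4 semitones over a fourth = diminished.

diminished fourth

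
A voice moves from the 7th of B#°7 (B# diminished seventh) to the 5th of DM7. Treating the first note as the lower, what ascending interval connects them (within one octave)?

B#°7 (B# diminished seventh) has A as its 7th, and DM7 has A as its 5th.
A up to A spans 1 letter names and 0 semitones — a perfect unison.

perfect unison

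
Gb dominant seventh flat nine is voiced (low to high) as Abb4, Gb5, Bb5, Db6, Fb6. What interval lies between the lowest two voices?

major seventh

Those voices are Abb4 and Gb5.
Abb up to Gb spans 7 letter names and 11 semitones — a major seventh.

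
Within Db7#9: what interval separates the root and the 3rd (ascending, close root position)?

Spelling the chord: Db–F–Ab–Cb–E.
So we need the interval from Db up to F.
Counting 3 letters and 4 half steps from Db gives a major third.

major third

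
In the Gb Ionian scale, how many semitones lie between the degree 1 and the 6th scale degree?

9

The scale is Gb Ab Bb Cb Db Eb F.
Gb up to Eb is a major sixth — 9 semitones.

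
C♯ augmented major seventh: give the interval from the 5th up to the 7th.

minor third

C♯maj7#5 (C♯ augmented major seventh) is spelled C♯ E♯ G𝄪 B♯.
That puts G𝄪 below B♯.
From G𝄪 to B♯: 3 semitones over a third = minor.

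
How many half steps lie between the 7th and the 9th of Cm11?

Spelling the chord: C-E♭-G-B♭-D-F.
B♭ to D is a major third: 4 semitones.

4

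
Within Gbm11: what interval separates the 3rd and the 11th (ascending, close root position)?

major ninth

Gbm11 (Gb minor eleventh) is spelled Gb–Bbb–Db–Fb–Ab–Cb.
That puts Bbb below Cb.
Counting 9 letters and 14 half steps from Bbb gives a major ninth.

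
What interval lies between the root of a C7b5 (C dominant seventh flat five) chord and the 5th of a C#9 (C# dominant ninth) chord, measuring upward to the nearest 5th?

augmented 5th

C7b5 (C dominant seventh flat five) has C as its root, and C#9 (C# dominant ninth) has G# as its 5th.
5 letter names make it a fifth; at 8 semitones (a half step wider than perfect) the quality is augmented.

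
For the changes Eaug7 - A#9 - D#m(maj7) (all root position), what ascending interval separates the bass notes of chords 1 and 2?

The roots are E and A#.
4 letter names make it a fourth; at 6 semitones (a half step wider than perfect) the quality is augmented.

augmented fourth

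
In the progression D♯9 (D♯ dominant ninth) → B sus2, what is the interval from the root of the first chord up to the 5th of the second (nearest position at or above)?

minor third

The root of D♯9 (D♯ dominant ninth) is D♯; the 5th of B sus2 is F♯.
From D♯ to F♯: 3 semitones over a third = minor.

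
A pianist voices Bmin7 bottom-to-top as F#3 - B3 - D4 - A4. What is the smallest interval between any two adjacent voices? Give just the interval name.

minor 3rd

Adjacent intervals: F#3→B3 = perfect fourth; B3→D4 = minor third; D4→A4 = perfect fifth.
The smallest is B3 to D4, a minor third (3 semitones).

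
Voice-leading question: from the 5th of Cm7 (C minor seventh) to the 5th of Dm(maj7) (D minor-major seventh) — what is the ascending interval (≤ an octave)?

M2

The 5th of Cm7 (C minor seventh) is G; the 5th of Dm(maj7) (D minor-major seventh) is A.
Counting 2 letters and 2 half steps from G gives a major second.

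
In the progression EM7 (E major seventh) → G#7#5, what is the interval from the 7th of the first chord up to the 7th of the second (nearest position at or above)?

minor third

The 7th of EM7 (E major seventh) is D#; the 7th of G#7#5 is F#.
From D# to F#: 3 semitones over a third = minor.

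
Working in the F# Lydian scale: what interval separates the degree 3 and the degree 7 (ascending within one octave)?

perfect fifth

Spelling the F# Lydian scale: F# G# A# B# C# D# E#.
That puts A# below E#.
Counting 5 letters and 7 half steps from A# gives a perfect fifth.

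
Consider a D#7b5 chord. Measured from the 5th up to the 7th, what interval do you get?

M3

D# dominant seventh flat five is spelled D# F## A C#.
The 5th is A and the 7th is C#.
From A to C# is 4 semitones, exactly the major third.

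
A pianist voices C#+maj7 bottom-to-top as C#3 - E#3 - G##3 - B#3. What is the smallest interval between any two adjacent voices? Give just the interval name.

Adjacent intervals: C#3→E#3 = major third; E#3→G##3 = major third; G##3→B#3 = minor third.
The smallest is G##3 to B#3, a minor third (3 semitones).

minor third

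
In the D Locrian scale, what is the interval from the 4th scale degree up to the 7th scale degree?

The scale runs D Eb F G Ab Bb C.
The 4th scale degree is G and the 7th degree is C.
Counting 4 letters and 5 half steps from G gives a perfect fourth.

perfect 4th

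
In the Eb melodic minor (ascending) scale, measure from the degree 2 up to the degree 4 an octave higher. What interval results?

minor tenth

Eb melodic minor: Eb F Gb Ab Bb C D.
The degree 2 is F and the 4th scale degree (up an octave) is Ab.
10 letter names make it a tenth; at 15 semitones (a half step narrower than major) the quality is minor.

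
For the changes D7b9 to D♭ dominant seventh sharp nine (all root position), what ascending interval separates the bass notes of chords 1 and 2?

The roots are D and D♭.
D up to D♭ is 11 semitones, a half step narrower than a perfect octave, so the interval is diminished.

diminished 8th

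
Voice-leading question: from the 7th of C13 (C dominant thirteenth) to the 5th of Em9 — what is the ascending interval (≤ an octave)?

C13 (C dominant thirteenth) has Bb as its 7th, and Em9 has B as its 5th.
1 letter names make it a unison; at 1 semitone (a half step wider than perfect) the quality is augmented.

augmented unison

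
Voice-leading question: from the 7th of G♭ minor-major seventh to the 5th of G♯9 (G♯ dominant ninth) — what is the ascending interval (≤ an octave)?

augmented sixth

G♭ minor-major seventh has F as its 7th, and G♯9 (G♯ dominant ninth) has D♯ as its 5th.
6 letter names make it a sixth; at 10 semitones (a half step wider than major) the quality is augmented.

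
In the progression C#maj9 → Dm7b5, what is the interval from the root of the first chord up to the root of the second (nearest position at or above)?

The root of C#maj9 is C#; the root of Dm7b5 is D.
From C# to D: 1 semitone over a second = minor.

minor second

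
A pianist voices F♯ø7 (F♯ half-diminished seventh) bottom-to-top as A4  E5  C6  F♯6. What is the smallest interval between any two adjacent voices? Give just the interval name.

augmented 4th

Adjacent intervals: A4→E5 = perfect fifth; E5→C6 = minor sixth; C6→F♯6 = augmented fourth.
The smallest is C6 to F♯6, an augmented fourth (6 semitones).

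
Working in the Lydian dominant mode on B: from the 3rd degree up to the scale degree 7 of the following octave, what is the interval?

diminished twelfth

Spelling the Lydian dominant mode on B: B C# D# E# F# G# A.
So we need the interval from D# up to A.
D# up to A is 18 semitones, a half step narrower than a perfect twelfth, so the interval is diminished.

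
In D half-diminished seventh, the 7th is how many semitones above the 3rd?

7

Dø7 (D half-diminished seventh) is spelled D F A♭ C.
F to C is a perfect fifth: 7 semitones.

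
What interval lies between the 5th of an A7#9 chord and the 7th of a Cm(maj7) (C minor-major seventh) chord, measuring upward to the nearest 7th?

A7#9 has E as its 5th, and Cm(maj7) (C minor-major seventh) has B as its 7th.
E up to B spans 5 letter names and 7 semitones — a perfect fifth.

perfect 5th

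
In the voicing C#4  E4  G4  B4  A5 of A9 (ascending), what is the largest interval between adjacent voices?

minor seventh

Adjacent intervals: C#4→E4 = minor third; E4→G4 = minor third; G4→B4 = major third; B4→A5 = minor seventh.
The largest is B4 to A5, a minor seventh (10 semitones).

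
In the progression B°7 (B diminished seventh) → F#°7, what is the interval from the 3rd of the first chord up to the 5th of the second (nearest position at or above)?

B°7 (B diminished seventh) has D as its 3rd, and F#°7 has C as its 5th.
7 letter names make it a seventh; at 10 semitones (a half step narrower than major) the quality is minor.

m7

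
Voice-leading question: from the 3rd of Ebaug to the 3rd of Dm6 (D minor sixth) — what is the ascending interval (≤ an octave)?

minor 7th

Ebaug has G as its 3rd, and Dm6 (D minor sixth) has F as its 3rd.
From G to F: 10 semitones over a seventh = minor.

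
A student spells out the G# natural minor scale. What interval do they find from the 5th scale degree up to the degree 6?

G# natural minor: G# A# B C# D# E F#.
That puts D# below E.
From D# to E: 1 semitone over a second = minor.

minor second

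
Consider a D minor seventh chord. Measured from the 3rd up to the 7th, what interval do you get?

perfect fifth

D minor seventh is spelled D–F–A–C.
3rd = F; 7th = C.
F up to C spans 5 letter names and 7 semitones — a perfect fifth.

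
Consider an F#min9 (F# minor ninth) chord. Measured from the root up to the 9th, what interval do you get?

Spelling the chord: F#-A-C#-E-G#.
So we need the interval from F# up to G#.
F# up to G# spans 9 letter names and 14 semitones — a major ninth.

major ninth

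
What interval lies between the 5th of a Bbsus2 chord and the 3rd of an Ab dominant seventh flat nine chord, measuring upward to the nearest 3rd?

perfect 5th

The 5th of Bbsus2 is F; the 3rd of Ab dominant seventh flat nine is C.
Counting 5 letters and 7 half steps from F gives a perfect fifth.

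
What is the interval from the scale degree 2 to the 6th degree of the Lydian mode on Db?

The scale runs Db Eb F G Ab Bb C.
That puts Eb below Bb.
Eb up to Bb spans 5 letter names and 7 semitones — a perfect fifth.

perfect 5th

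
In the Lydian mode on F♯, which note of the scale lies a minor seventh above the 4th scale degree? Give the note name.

The scale is F♯ G♯ A♯ B♯ C♯ D♯ E♯.
The 4th scale degree is B♯; a minor seventh above that is A♯ — scale degree 3.

A#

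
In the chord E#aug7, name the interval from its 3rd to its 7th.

diminished fifth

E#+7 (E# augmented seventh) is spelled E#, G##, B##, D#.
3rd = G##; 7th = D#.
G## up to D# is 6 semitones, a half step narrower than a perfect fifth, so the interval is diminished.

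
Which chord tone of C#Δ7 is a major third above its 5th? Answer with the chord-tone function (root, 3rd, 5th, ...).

7th

C# major seventh: C#–E#–G#–B#.
The 5th is G#. A major third above G# is B#.
B# is the chord's 7th.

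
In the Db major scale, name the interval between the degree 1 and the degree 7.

Spelling the Db major scale: Db Eb F Gb Ab Bb C.
So we need the interval from Db up to C.
Counting 7 letters and 11 half steps from Db gives a major seventh.

M7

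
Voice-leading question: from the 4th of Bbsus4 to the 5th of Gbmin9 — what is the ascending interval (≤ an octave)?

minor seventh

Bbsus4 has Eb as its 4th, and Gbmin9 has Db as its 5th.
7 letter names make it a seventh; at 10 semitones (a half step narrower than major) the quality is minor.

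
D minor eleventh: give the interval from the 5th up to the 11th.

D minor eleventh: D-F-A-C-E-G.
So we need the interval from A up to G.
From A to G: 10 semitones over a seventh = minor.

m7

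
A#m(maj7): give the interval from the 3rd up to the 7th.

augmented fifth

Spelling the chord: A#, C#, E#, G##.
So we need the interval from C# up to G##.
5 letter names make it a fifth; at 8 semitones (a half step wider than perfect) the quality is augmented.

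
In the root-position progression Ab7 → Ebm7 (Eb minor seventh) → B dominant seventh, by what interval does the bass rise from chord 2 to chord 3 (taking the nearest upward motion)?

The roots are Eb and B.
Eb up to B is 8 semitones, a half step wider than a perfect fifth, so the interval is augmented.

A5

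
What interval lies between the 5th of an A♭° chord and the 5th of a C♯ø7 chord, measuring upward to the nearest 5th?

The 5th of A♭° is E𝄫; the 5th of C♯ø7 is G.
From E𝄫 to G: 5 semitones over a third = augmented.

augmented third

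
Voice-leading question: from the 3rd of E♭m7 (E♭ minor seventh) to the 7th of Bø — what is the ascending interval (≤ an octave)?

E♭m7 (E♭ minor seventh) has G♭ as its 3rd, and Bø has A as its 7th.
2 letter names make it a second; at 3 semitones (a half step wider than major) the quality is augmented.

augmented second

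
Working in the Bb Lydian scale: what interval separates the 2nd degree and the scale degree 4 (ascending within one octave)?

major third

Spelling the Bb Lydian scale: Bb C D E F G A.
That puts C below E.
From C to E is 4 semitones, exactly the major third.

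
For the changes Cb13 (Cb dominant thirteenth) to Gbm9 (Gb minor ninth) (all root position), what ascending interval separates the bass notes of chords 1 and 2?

The roots are Cb and Gb.
Cb up to Gb spans 5 letter names and 7 semitones — a perfect fifth.

perfect 5th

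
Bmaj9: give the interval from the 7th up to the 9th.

Bmaj9 (B major ninth): B–D#–F#–A#–C#.
So we need the interval from A# up to C#.
3 letter names make it a third; at 3 semitones (a half step narrower than major) the quality is minor.

minor third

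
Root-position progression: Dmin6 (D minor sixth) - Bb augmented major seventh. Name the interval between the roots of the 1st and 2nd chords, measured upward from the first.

The roots are D and Bb.
D up to Bb is 8 semitones, a half step narrower than a major sixth, so the interval is minor.

minor sixth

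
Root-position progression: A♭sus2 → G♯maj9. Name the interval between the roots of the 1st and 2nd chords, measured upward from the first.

The roots are A♭ and G♯.
A♭ up to G♯ is 12 semitones, a half step wider than a major seventh, so the interval is augmented.

augmented seventh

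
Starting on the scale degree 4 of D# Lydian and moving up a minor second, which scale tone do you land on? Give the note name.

The scale is D# E# F## G## A# B# C##.
The scale degree 4 is G##; a minor second above that is A# — scale degree 5.

A#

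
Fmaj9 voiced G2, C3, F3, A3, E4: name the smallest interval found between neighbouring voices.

M3

Adjacent intervals: G2→C3 = perfect fourth; C3→F3 = perfect fourth; F3→A3 = major third; A3→E4 = perfect fifth.
The smallest is F3 to A3, a major third (4 semitones).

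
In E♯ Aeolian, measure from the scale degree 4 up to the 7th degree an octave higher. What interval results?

Spelling E♯ Aeolian: E♯ F𝄪 G♯ A♯ B♯ C♯ D♯.
So we need the interval from A♯ up to D♯.
From A♯ to D♯ is 17 semitones, exactly the perfect eleventh.

P11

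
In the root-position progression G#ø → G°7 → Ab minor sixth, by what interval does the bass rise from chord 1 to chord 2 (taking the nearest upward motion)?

diminished octave

The roots are G# and G.
8 letter names make it an octave; at 11 semitones (a half step narrower than perfect) the quality is diminished.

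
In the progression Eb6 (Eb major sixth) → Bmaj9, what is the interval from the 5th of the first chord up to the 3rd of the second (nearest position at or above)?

A3

The 5th of Eb6 (Eb major sixth) is Bb; the 3rd of Bmaj9 is D#.
From Bb to D#: 5 semitones over a third = augmented.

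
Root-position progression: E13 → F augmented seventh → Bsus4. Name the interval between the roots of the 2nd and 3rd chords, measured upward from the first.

The roots are F and B.
From F to B: 6 semitones over a fourth = augmented.

augmented fourth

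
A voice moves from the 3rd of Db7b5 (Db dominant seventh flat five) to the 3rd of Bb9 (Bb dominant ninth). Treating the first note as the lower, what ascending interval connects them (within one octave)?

The 3rd of Db7b5 (Db dominant seventh flat five) is F; the 3rd of Bb9 (Bb dominant ninth) is D.
F up to D spans 6 letter names and 9 semitones — a major sixth.

M6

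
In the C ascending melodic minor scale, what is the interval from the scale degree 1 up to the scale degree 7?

The scale runs C D E♭ F G A B.
That puts C below B.
C up to B spans 7 letter names and 11 semitones — a major seventh.

major seventh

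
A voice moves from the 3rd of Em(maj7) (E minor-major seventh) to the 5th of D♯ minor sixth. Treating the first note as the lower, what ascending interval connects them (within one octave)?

augmented 2nd

The 3rd of Em(maj7) (E minor-major seventh) is G; the 5th of D♯ minor sixth is A♯.
From G to A♯: 3 semitones over a second = augmented.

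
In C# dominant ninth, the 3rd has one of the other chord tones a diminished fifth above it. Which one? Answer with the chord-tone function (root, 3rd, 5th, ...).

Spelling the chord: C#, E#, G#, B, D#.
The 3rd is E#. A diminished fifth above E# is B.
B is the chord's 7th.

7th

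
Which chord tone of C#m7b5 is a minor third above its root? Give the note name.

E

The chord tones of C#ø7 (C# half-diminished seventh) are C# E G B.
The root is C#. A minor third above C# is E.
E is the chord's 3rd.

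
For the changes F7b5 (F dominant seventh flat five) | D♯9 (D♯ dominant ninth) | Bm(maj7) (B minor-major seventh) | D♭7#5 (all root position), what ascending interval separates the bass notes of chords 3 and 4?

diminished third

The roots are B and D♭.
B up to D♭ is 2 semitones, a whole step narrower than a major third, so the interval is diminished.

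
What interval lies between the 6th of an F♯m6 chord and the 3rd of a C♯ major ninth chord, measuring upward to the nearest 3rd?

major second

F♯m6 has D♯ as its 6th, and C♯ major ninth has E♯ as its 3rd.
Counting 2 letters and 2 half steps from D♯ gives a major second.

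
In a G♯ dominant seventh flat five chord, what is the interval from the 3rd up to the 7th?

diminished 5th

Spelling the chord: G♯–B♯–D–F♯.
The 3rd is B♯ and the 7th is F♯.
5 letter names make it a fifth; at 6 semitones (a half step narrower than perfect) the quality is diminished.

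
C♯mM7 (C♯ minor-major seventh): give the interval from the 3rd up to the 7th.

augmented 5th

C♯m(maj7) (C♯ minor-major seventh) is spelled C♯ E G♯ B♯.
3rd = E; 7th = B♯.
E up to B♯ is 8 semitones, a half step wider than a perfect fifth, so the interval is augmented.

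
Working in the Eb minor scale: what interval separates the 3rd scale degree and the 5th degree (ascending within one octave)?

M3

The scale runs Eb F Gb Ab Bb Cb Db.
3rd scale degree = Gb; degree 5 = Bb.
From Gb to Bb is 4 semitones, exactly the major third.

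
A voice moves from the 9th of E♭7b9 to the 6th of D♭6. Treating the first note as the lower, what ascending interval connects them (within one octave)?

A4

The 9th of E♭7b9 is F♭; the 6th of D♭6 is B♭.
4 letter names make it a fourth; at 6 semitones (a half step wider than perfect) the quality is augmented.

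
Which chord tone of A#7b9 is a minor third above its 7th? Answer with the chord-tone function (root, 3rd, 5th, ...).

A#7b9 is spelled A# C## E# G# B.
The 7th is G#. A minor third above G# is B.
B is the chord's 9th.

9th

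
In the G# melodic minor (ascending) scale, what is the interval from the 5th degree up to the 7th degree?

major third

Spelling the G# melodic minor (ascending) scale: G# A# B C# D# E# F##.
So we need the interval from D# up to F##.
Counting 3 letters and 4 half steps from D# gives a major third.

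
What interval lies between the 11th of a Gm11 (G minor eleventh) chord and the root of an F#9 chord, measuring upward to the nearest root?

augmented 4th

Gm11 (G minor eleventh) has C as its 11th, and F#9 has F# as its root.
4 letter names make it a fourth; at 6 semitones (a half step wider than perfect) the quality is augmented.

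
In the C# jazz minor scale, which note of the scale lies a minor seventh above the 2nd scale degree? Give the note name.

The scale is C# D# E F# G# A# B#.
The 2nd scale degree is D#; a minor seventh above that is C# — scale degree 1.

C#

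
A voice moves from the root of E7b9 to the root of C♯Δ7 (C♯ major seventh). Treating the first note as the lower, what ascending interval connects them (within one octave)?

M6

The root of E7b9 is E; the root of C♯Δ7 (C♯ major seventh) is C♯.
Counting 6 letters and 9 half steps from E gives a major sixth.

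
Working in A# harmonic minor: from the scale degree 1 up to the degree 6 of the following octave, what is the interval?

The scale runs A# B# C# D# E# F# G##.
That puts A# below F#.
13 letter names make it a thirteenth; at 20 semitones (a half step narrower than major) the quality is minor.

minor thirteenth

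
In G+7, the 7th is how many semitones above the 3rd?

Gaug7: G-B-D#-F.
B to F is a diminished fifth: 6 semitones.

6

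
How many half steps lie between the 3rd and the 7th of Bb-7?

7

Bbm7 (Bb minor seventh) is spelled Bb Db F Ab.
Db to Ab is a perfect fifth: 7 semitones.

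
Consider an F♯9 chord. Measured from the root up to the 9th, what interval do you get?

The chord tones of F♯ dominant ninth are F♯–A♯–C♯–E–G♯.
The root is F♯ and the 9th is G♯.
F♯ up to G♯ spans 9 letter names and 14 semitones — a major ninth.

major ninth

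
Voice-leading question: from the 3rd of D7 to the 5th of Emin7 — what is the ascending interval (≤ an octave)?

perfect 4th

The 3rd of D7 is F♯; the 5th of Emin7 is B.
Counting 4 letters and 5 half steps from F♯ gives a perfect fourth.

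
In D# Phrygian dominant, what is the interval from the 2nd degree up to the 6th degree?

D# phrygian dominant: D# E F## G# A# B C#.
The 2nd degree is E and the 6th degree is B.
Counting 5 letters and 7 half steps from E gives a perfect fifth.

perfect 5th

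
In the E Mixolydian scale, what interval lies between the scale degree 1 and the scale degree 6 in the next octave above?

M13

E mixolydian: E F# G# A B C# D.
That puts E below C#.
From E to C# is 21 semitones, exactly the major thirteenth.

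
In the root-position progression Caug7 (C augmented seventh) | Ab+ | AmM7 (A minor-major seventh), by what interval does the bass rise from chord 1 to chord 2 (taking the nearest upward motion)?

minor sixth

The roots are C and Ab.
6 letter names make it a sixth; at 8 semitones (a half step narrower than major) the quality is minor.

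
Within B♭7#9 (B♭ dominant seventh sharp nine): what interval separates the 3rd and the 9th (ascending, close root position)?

major seventh

Spelling the chord: B♭–D–F–A♭–C♯.
So we need the interval from D up to C♯.
From D to C♯ is 11 semitones, exactly the major seventh.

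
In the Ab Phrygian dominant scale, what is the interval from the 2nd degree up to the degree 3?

The scale runs Ab Bbb C Db Eb Fb Gb.
The 2nd degree is Bbb and the scale degree 3 is C.
Bbb up to C is 3 semitones, a half step wider than a major second, so the interval is augmented.

augmented second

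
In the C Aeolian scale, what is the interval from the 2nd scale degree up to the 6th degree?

diminished fifth

C natural minor: C D E♭ F G A♭ B♭.
That puts D below A♭.
From D to A♭: 6 semitones over a fifth = diminished.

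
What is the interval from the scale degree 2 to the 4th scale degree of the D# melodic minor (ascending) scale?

minor third

Spelling the D# melodic minor (ascending) scale: D# E# F# G# A# B# C##.
The scale degree 2 is E# and the 4th scale degree is G#.
From E# to G#: 3 semitones over a third = minor.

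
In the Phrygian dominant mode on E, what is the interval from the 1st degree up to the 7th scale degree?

E phrygian dominant: E F G# A B C D.
So we need the interval from E up to D.
E up to D is 10 semitones, a half step narrower than a major seventh, so the interval is minor.

minor seventh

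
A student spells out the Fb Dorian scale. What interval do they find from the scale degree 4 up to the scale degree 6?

major third

Fb dorian: Fb Gb Abb Bbb Cb Db Ebb.
The scale degree 4 is Bbb and the 6th scale degree is Db.
Counting 3 letters and 4 half steps from Bbb gives a major third.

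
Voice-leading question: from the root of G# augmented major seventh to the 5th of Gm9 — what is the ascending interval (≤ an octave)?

diminished fifth

The root of G# augmented major seventh is G#; the 5th of Gm9 is D.
G# up to D is 6 semitones, a half step narrower than a perfect fifth, so the interval is diminished.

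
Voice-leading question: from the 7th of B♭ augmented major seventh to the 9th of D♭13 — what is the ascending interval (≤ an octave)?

The 7th of B♭ augmented major seventh is A; the 9th of D♭13 is E♭.
From A to E♭: 6 semitones over a fifth = diminished.

diminished 5th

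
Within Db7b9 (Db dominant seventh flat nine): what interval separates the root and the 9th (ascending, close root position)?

Spelling the chord: Db-F-Ab-Cb-Ebb.
So we need the interval from Db up to Ebb.
Db up to Ebb is 13 semitones, a half step narrower than a major ninth, so the interval is minor.

minor 9th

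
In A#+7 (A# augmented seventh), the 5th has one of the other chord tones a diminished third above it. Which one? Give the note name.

A#7#5 is spelled A# C## E## G#.
The 5th is E##. A diminished third above E## is G#.
G# is the chord's 7th.

G#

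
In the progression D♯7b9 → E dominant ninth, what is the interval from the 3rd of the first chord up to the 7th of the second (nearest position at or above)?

The 3rd of D♯7b9 is F𝄪; the 7th of E dominant ninth is D.
From F𝄪 to D: 7 semitones over a sixth = diminished.

diminished sixth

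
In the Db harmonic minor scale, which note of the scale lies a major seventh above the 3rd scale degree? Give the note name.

The scale is Db Eb Fb Gb Ab Bbb C.
The 3rd scale degree is Fb; a major seventh above that is Eb — scale degree 2.

Eb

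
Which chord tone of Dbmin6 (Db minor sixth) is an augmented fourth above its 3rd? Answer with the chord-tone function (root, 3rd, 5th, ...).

Dbmin6 is spelled Db–Fb–Ab–Bb.
The 3rd is Fb. An augmented fourth above Fb is Bb.
Bb is the chord's 6th.

6th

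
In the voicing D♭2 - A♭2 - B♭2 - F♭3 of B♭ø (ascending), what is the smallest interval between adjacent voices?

Adjacent intervals: D♭2→A♭2 = perfect fifth; A♭2→B♭2 = major second; B♭2→F♭3 = diminished fifth.
The smallest is A♭2 to B♭2, a major second (2 semitones).

M2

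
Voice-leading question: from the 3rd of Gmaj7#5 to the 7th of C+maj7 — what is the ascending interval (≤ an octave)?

The 3rd of Gmaj7#5 is B; the 7th of C+maj7 is B.
Counting 1 letters and 0 half steps from B gives a perfect unison.

perfect unison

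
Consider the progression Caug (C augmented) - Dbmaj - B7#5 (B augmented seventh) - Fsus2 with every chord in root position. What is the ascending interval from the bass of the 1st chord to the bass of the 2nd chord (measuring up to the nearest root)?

minor 2nd

The roots are C and Db.
C up to Db is 1 semitone, a half step narrower than a major second, so the interval is minor.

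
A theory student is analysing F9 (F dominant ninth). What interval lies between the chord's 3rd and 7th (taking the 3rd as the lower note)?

diminished 5th

F9 is spelled F-A-C-Eb-G.
That puts A below Eb.
A up to Eb is 6 semitones, a half step narrower than a perfect fifth, so the interval is diminished.
That tritone between 3rd and 7th is what gives the dominant seventh its pull toward resolution.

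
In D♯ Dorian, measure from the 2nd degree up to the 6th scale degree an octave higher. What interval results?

The scale runs D♯ E♯ F♯ G♯ A♯ B♯ C♯.
That puts E♯ below B♯.
E♯ up to B♯ spans 12 letter names and 19 semitones — a perfect twelfth.

P12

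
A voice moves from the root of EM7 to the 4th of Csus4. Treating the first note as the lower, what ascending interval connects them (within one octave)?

minor second

EM7 has E as its root, and Csus4 has F as its 4th.
E up to F is 1 semitone, a half step narrower than a major second, so the interval is minor.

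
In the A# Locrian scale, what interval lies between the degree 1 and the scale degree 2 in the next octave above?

Spelling the A# Locrian scale: A# B C# D# E F# G#.
The degree 1 is A# and the scale degree 2 (up an octave) is B.
From A# to B: 13 semitones over a ninth = minor.

minor ninth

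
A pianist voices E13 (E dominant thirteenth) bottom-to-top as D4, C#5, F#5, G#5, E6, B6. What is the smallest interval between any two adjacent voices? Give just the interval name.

major 2nd

Adjacent intervals: D4→C#5 = major seventh; C#5→F#5 = perfect fourth; F#5→G#5 = major second; G#5→E6 = minor sixth; E6→B6 = perfect fifth.
The smallest is F#5 to G#5, a major second (2 semitones).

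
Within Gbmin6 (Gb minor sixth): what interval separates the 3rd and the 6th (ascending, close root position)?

augmented fourth

Gbm6 is spelled Gb-Bbb-Db-Eb.
So we need the interval from Bbb up to Eb.
Bbb up to Eb is 6 semitones, a half step wider than a perfect fourth, so the interval is augmented.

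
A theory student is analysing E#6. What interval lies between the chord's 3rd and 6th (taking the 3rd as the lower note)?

perfect 4th

Spelling the chord: E#, G##, B#, C##.
That puts G## below C##.
Counting 4 letters and 5 half steps from G## gives a perfect fourth.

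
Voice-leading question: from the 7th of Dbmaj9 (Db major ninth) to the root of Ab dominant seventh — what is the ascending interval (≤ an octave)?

minor sixth

The 7th of Dbmaj9 (Db major ninth) is C; the root of Ab dominant seventh is Ab.
C up to Ab is 8 semitones, a half step narrower than a major sixth, so the interval is minor.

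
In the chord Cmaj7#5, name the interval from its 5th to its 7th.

minor 3rd

The chord tones of C augmented major seventh are C–E–G#–B.
So we need the interval from G# up to B.
From G# to B: 3 semitones over a third = minor.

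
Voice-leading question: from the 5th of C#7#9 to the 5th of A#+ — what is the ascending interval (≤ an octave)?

C#7#9 has G# as its 5th, and A#+ has E## as its 5th.
G# up to E## is 10 semitones, a half step wider than a major sixth, so the interval is augmented.

augmented 6th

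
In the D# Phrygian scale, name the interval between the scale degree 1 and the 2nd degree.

Spelling the D# Phrygian scale: D# E F# G# A# B C#.
That puts D# below E.
From D# to E: 1 semitone over a second = minor.

m2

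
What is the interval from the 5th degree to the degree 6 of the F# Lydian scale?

The scale runs F# G# A# B# C# D# E#.
The 5th degree is C# and the degree 6 is D#.
Counting 2 letters and 2 half steps from C# gives a major second.

major 2nd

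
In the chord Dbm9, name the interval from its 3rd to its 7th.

Dbmin9 (Db minor ninth): Db Fb Ab Cb Eb.
So we need the interval from Fb up to Cb.
From Fb to Cb is 7 semitones, exactly the perfect fifth.

perfect fifth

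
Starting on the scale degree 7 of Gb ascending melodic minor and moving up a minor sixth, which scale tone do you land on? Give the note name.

Db

The scale is Gb Ab Bbb Cb Db Eb F.
The scale degree 7 is F; a minor sixth above that is Db — scale degree 5.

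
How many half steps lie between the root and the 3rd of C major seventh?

Cmaj7 (C major seventh) is spelled C, E, G, B.
C to E is a major third: 4 semitones.

4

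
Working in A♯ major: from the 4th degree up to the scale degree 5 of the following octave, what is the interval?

Spelling A♯ major: A♯ B♯ C𝄪 D♯ E♯ F𝄪 G𝄪.
The 4th degree is D♯ and the scale degree 5 (up an octave) is E♯.
Counting 9 letters and 14 half steps from D♯ gives a major ninth.

M9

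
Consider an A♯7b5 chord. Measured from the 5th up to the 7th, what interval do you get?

major third

The chord tones of A♯7b5 are A♯ C𝄪 E G♯.
That puts E below G♯.
Counting 3 letters and 4 half steps from E gives a major third.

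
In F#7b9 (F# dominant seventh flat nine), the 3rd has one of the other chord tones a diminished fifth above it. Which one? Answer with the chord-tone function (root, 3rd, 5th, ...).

7th

Spelling the chord: F#-A#-C#-E-G.
The 3rd is A#. A diminished fifth above A# is E.
E is the chord's 7th.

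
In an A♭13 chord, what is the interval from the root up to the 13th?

M13

A♭13 is spelled A♭, C, E♭, G♭, B♭, F.
Root = A♭; 13th = F.
Counting 13 letters and 21 half steps from A♭ gives a major thirteenth.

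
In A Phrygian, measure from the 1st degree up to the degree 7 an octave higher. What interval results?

m14

Spelling A Phrygian: A Bb C D E F G.
The 1st degree is A and the 7th degree (up an octave) is G.
14 letter names make it a fourteenth; at 22 semitones (a half step narrower than major) the quality is minor.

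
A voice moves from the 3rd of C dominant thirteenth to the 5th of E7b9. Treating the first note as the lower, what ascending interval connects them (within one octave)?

P5

The 3rd of C dominant thirteenth is E; the 5th of E7b9 is B.
E up to B spans 5 letter names and 7 semitones — a perfect fifth.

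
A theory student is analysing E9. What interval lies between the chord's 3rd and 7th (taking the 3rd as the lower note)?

The chord tones of E dominant ninth are E-G♯-B-D-F♯.
That puts G♯ below D.
G♯ up to D is 6 semitones, a half step narrower than a perfect fifth, so the interval is diminished.
That tritone between 3rd and 7th is what gives the dominant seventh its pull toward resolution.

d5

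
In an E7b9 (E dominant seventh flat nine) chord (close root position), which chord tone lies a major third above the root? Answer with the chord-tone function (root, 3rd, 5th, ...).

3rd

Spelling the chord: E–G#–B–D–F.
The root is E. A major third above E is G#.
G# is the chord's 3rd.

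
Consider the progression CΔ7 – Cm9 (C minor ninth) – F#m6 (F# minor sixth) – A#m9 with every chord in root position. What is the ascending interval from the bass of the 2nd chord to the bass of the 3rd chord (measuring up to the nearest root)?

augmented fourth

The roots are C and F#.
From C to F#: 6 semitones over a fourth = augmented.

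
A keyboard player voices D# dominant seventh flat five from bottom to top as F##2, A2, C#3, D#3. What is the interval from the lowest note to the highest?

minor sixth

The outer voices are F##2 and D#3.
6 letter names make it a sixth; at 8 semitones (a half step narrower than major) the quality is minor.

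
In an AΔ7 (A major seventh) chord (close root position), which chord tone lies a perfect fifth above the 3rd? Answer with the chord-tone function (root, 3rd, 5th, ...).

The chord tones of Amaj7 are A-C#-E-G#.
The 3rd is C#. A perfect fifth above C# is G#.
G# is the chord's 7th.

7th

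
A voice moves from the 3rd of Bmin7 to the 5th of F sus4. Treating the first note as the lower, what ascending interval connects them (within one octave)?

Bmin7 has D as its 3rd, and F sus4 has C as its 5th.
D up to C is 10 semitones, a half step narrower than a major seventh, so the interval is minor.

minor 7th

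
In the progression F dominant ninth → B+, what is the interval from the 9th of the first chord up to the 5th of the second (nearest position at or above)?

The 9th of F dominant ninth is G; the 5th of B+ is F𝄪.
G up to F𝄪 is 12 semitones, a half step wider than a major seventh, so the interval is augmented.

A7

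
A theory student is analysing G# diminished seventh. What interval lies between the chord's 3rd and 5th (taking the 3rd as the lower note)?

The chord tones of G# diminished seventh are G# B D F.
The 3rd is B and the 5th is D.
From B to D: 3 semitones over a third = minor.

minor third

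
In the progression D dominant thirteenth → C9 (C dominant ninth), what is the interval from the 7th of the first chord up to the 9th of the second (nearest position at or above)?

M2

D dominant thirteenth has C as its 7th, and C9 (C dominant ninth) has D as its 9th.
From C to D is 2 semitones, exactly the major second.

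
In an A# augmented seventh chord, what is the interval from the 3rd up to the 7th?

The chord tones of A#+7 (A# augmented seventh) are A#-C##-E##-G#.
3rd = C##; 7th = G#.
C## up to G# is 6 semitones, a half step narrower than a perfect fifth, so the interval is diminished.

diminished fifth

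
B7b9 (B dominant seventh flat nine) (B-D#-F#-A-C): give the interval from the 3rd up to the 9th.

d7

The 3rd is D# and the 9th is C.
7 letter names make it a seventh; at 9 semitones (a whole step narrower than major) the quality is diminished.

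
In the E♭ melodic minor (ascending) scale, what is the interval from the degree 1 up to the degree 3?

minor third

Spelling the E♭ melodic minor (ascending) scale: E♭ F G♭ A♭ B♭ C D.
That puts E♭ below G♭.
From E♭ to G♭: 3 semitones over a third = minor.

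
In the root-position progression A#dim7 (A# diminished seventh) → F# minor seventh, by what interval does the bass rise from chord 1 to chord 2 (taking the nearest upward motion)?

The roots are A# and F#.
From A# to F#: 8 semitones over a sixth = minor.

minor sixth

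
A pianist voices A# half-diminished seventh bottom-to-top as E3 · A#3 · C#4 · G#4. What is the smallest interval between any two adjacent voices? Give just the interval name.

Adjacent intervals: E3→A#3 = augmented fourth; A#3→C#4 = minor third; C#4→G#4 = perfect fifth.
The smallest is A#3 to C#4, a minor third (3 semitones).

m3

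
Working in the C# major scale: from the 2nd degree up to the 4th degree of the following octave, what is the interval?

The scale runs C# D# E# F# G# A# B#.
That puts D# below F#.
10 letter names make it a tenth; at 15 semitones (a half step narrower than major) the quality is minor.

m10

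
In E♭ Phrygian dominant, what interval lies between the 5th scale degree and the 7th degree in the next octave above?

Spelling E♭ Phrygian dominant: E♭ F♭ G A♭ B♭ C♭ D♭.
So we need the interval from B♭ up to D♭.
From B♭ to D♭: 15 semitones over a tenth = minor.

minor tenth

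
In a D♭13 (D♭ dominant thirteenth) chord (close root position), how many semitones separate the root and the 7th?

The chord tones of D♭13 (D♭ dominant thirteenth) are D♭–F–A♭–C♭–E♭–B♭.
D♭ to C♭ is a minor seventh: 10 semitones.

10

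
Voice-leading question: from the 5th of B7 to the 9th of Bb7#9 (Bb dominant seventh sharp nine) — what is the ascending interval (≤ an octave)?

perfect 5th

B7 has F# as its 5th, and Bb7#9 (Bb dominant seventh sharp nine) has C# as its 9th.
From F# to C# is 7 semitones, exactly the perfect fifth.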